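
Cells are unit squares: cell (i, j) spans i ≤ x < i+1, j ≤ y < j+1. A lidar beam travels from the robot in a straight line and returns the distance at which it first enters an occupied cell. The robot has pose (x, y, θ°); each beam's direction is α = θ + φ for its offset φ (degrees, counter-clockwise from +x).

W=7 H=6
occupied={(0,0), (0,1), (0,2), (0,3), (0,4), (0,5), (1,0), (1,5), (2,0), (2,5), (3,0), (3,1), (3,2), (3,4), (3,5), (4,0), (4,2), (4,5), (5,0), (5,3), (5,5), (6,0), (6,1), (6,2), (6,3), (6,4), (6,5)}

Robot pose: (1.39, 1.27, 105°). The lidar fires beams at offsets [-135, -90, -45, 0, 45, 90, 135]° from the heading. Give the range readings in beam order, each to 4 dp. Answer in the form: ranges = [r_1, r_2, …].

beam 1: φ=-135°, α=330°
  cosα=0.8660 sinα=-0.5000 | (1,1) | tMaxX 0.7044 tMaxY 0.5400 | tΔX 1.1547 tΔY 2.0000
    t=0.5400 [y] (1,0) — stop
  → r_1 = 0.5400
beam 2: φ=-90°, α=15°
  cosα=0.9659 sinα=0.2588 | (1,1) | tMaxX 0.6315 tMaxY 2.8205 | tΔX 1.0353 tΔY 3.8637
    t=0.6315 [x] (2,1)
    t=1.6668 [x] (3,1) — stop
  → r_2 = 1.6668
beam 3: φ=-45°, α=60°
  cosα=0.5000 sinα=0.8660 | (1,1) | tMaxX 1.2200 tMaxY 0.8429 | tΔX 2.0000 tΔY 1.1547
    t=0.8429 [y] (1,2)
    t=1.2200 [x] (2,2)
    t=1.9976 [y] (2,3)
    t=3.1523 [y] (2,4)
    t=3.2200 [x] (3,4) — stop
  → r_3 = 3.2200
beam 4: φ=0°, α=105°
  cosα=-0.2588 sinα=0.9659 | (1,1) | tMaxX 1.5068 tMaxY 0.7558 | tΔX 3.8637 tΔY 1.0353
    t=0.7558 [y] (1,2)
    t=1.5068 [x] (0,2) — stop
  → r_4 = 1.5068
beam 5: φ=45°, α=150°
  cosα=-0.8660 sinα=0.5000 | (1,1) | tMaxX 0.4503 tMaxY 1.4600 | tΔX 1.1547 tΔY 2.0000
    t=0.4503 [x] (0,1) — stop
  → r_5 = 0.4503
beam 6: φ=90°, α=195°
  cosα=-0.9659 sinα=-0.2588 | (1,1) | tMaxX 0.4038 tMaxY 1.0432 | tΔX 1.0353 tΔY 3.8637
    t=0.4038 [x] (0,1) — stop
  → r_6 = 0.4038
beam 7: φ=135°, α=240°
  cosα=-0.5000 sinα=-0.8660 | (1,1) | tMaxX 0.7800 tMaxY 0.3118 | tΔX 2.0000 tΔY 1.1547
    t=0.3118 [y] (1,0) — stop
  → r_7 = 0.3118

ranges = [0.5400, 1.6668, 3.2200, 1.5068, 0.4503, 0.4038, 0.3118]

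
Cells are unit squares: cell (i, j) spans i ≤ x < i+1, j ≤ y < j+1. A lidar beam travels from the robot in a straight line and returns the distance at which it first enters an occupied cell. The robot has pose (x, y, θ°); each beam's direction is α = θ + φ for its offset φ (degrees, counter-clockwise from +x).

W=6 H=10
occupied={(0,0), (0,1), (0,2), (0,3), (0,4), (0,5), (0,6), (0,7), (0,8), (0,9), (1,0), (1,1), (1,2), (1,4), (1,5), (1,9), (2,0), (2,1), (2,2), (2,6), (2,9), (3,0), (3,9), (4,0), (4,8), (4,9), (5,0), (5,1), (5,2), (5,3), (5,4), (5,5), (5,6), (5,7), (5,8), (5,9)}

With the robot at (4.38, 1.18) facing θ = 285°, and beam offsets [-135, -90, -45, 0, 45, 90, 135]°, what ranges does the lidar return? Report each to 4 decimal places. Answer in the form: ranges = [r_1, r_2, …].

beam 1: φ=-135°, α=150°
  direction (-0.8660, 0.5000); cell (4,1); t to first gridline: x 0.4388, y 1.6400 (then +1.1547 / +2.0000)
    (3,1) via x @ 0.4388
    (2,1) via x @ 1.5935  # hit
  → r_1 = 1.5935
beam 2: φ=-90°, α=195°
  direction (-0.9659, -0.2588); cell (4,1); t to first gridline: x 0.3934, y 0.6955 (then +1.0353 / +3.8637)
    (3,1) via x @ 0.3934
    (3,0) via y @ 0.6955  # hit
  → r_2 = 0.6955
beam 3: φ=-45°, α=240°
  direction (-0.5000, -0.8660); cell (4,1); t to first gridline: x 0.7600, y 0.2078 (then +2.0000 / +1.1547)
    (4,0) via y @ 0.2078  # hit
  → r_3 = 0.2078
beam 4: φ=0°, α=285°
  direction (0.2588, -0.9659); cell (4,1); t to first gridline: x 2.3955, y 0.1863 (then +3.8637 / +1.0353)
    (4,0) via y @ 0.1863  # hit
  → r_4 = 0.1863
beam 5: φ=45°, α=330°
  direction (0.8660, -0.5000); cell (4,1); t to first gridline: x 0.7159, y 0.3600 (then +1.1547 / +2.0000)
    (4,0) via y @ 0.3600  # hit
  → r_5 = 0.3600
beam 6: φ=90°, α=15°
  direction (0.9659, 0.2588); cell (4,1); t to first gridline: x 0.6419, y 3.1682 (then +1.0353 / +3.8637)
    (5,1) via x @ 0.6419  # hit
  → r_6 = 0.6419
beam 7: φ=135°, α=60°
  direction (0.5000, 0.8660); cell (4,1); t to first gridline: x 1.2400, y 0.9469 (then +2.0000 / +1.1547)
    (4,2) via y @ 0.9469
    (5,2) via x @ 1.2400  # hit
  → r_7 = 1.2400

ranges = [1.5935, 0.6955, 0.2078, 0.1863, 0.3600, 0.6419, 1.2400]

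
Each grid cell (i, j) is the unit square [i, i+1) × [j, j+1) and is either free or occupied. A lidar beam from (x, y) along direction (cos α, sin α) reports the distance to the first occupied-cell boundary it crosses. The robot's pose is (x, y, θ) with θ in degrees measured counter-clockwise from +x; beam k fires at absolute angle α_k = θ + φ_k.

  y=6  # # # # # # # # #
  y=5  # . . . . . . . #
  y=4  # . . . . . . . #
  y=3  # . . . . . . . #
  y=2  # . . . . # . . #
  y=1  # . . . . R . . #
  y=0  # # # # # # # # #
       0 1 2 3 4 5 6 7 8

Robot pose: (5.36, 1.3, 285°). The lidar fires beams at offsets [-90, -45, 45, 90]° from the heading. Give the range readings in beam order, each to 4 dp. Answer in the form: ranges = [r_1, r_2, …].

ranges = [1.1591, 0.3464, 0.6000, 2.7331]

beam 1: φ=-90°, α=195°
  d=(-0.9659,-0.2588)  start (5,1)  tX=0.3727 tY=1.1591  stride 1/|dx|=1.0353 1/|dy|=3.8637
    cross x-line → (4,1), t=0.3727
    cross y-line → (4,0), t=1.1591 (wall)
  → r_1 = 1.1591
beam 2: φ=-45°, α=240°
  d=(-0.5000,-0.8660)  start (5,1)  tX=0.7200 tY=0.3464  stride 1/|dx|=2.0000 1/|dy|=1.1547
    cross y-line → (5,0), t=0.3464 (wall)
  → r_2 = 0.3464
beam 3: φ=45°, α=330°
  d=(0.8660,-0.5000)  start (5,1)  tX=0.7390 tY=0.6000  stride 1/|dx|=1.1547 1/|dy|=2.0000
    cross y-line → (5,0), t=0.6000 (wall)
  → r_3 = 0.6000
beam 4: φ=90°, α=15°
  d=(0.9659,0.2588)  start (5,1)  tX=0.6626 tY=2.7046  stride 1/|dx|=1.0353 1/|dy|=3.8637
    cross x-line → (6,1), t=0.6626
    cross x-line → (7,1), t=1.6979
    cross y-line → (7,2), t=2.7046
    cross x-line → (8,2), t=2.7331 (wall)
  → r_4 = 2.7331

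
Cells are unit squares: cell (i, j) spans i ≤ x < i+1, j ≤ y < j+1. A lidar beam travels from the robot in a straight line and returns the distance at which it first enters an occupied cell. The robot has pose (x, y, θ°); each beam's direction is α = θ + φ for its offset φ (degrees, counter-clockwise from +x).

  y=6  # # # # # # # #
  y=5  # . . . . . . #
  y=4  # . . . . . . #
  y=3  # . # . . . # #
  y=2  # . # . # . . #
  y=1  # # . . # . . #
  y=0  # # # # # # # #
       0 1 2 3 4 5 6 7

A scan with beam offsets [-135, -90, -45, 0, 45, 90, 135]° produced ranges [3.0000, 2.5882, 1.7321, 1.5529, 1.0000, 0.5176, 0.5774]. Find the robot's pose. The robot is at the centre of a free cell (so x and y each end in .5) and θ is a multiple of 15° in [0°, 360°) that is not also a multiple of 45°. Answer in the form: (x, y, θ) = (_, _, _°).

(x, y, θ) = (5.5, 5.5, 345°)

The pose lattice has 24·16 = 384 candidates. Test each by forward raycasting.
  (5.5, 4.5, 30°): beam 1 = 1.9319 ≠ 3.0000 ✗
  (4.5, 4.5, 150°): beam 1 = 2.5882 ≠ 3.0000 ✗
  (1.5, 4.5, 165°): beam 2 = 1.5529 ≠ 2.5882 ✗
  …
  (5.5, 5.5, 345°): r_1=3.0000, r_2=2.5882, r_3=1.7321, r_4=1.5529, r_5=1.0000, r_6=0.5176, r_7=0.5774 — all match ✓
No second candidate reproduces the full scan.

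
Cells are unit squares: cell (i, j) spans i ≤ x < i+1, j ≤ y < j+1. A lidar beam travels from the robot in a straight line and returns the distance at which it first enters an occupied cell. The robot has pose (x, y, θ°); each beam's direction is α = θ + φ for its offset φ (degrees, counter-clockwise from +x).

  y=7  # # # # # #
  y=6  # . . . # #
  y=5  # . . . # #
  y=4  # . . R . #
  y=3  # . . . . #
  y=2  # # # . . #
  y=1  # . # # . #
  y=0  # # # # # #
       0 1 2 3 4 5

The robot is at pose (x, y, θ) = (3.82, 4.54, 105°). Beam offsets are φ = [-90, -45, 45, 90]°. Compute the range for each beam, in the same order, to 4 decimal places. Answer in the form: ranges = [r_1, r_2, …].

ranges = [1.2216, 0.5312, 3.2563, 2.9195]

beam 1: φ=-90°, α=15°
  cosα=0.9659 sinα=0.2588 | (3,4) | tMaxX 0.1863 tMaxY 1.7773 | tΔX 1.0353 tΔY 3.8637
    t=0.1863 [x] (4,4)
    t=1.2216 [x] (5,4) — stop
  → r_1 = 1.2216
beam 2: φ=-45°, α=60°
  cosα=0.5000 sinα=0.8660 | (3,4) | tMaxX 0.3600 tMaxY 0.5312 | tΔX 2.0000 tΔY 1.1547
    t=0.3600 [x] (4,4)
    t=0.5312 [y] (4,5) — stop
  → r_2 = 0.5312
beam 3: φ=45°, α=150°
  cosα=-0.8660 sinα=0.5000 | (3,4) | tMaxX 0.9469 tMaxY 0.9200 | tΔX 1.1547 tΔY 2.0000
    t=0.9200 [y] (3,5)
    t=0.9469 [x] (2,5)
    t=2.1016 [x] (1,5)
    t=2.9200 [y] (1,6)
    t=3.2563 [x] (0,6) — stop
  → r_3 = 3.2563
beam 4: φ=90°, α=195°
  cosα=-0.9659 sinα=-0.2588 | (3,4) | tMaxX 0.8489 tMaxY 2.0864 | tΔX 1.0353 tΔY 3.8637
    t=0.8489 [x] (2,4)
    t=1.8842 [x] (1,4)
    t=2.0864 [y] (1,3)
    t=2.9195 [x] (0,3) — stop
  → r_4 = 2.9195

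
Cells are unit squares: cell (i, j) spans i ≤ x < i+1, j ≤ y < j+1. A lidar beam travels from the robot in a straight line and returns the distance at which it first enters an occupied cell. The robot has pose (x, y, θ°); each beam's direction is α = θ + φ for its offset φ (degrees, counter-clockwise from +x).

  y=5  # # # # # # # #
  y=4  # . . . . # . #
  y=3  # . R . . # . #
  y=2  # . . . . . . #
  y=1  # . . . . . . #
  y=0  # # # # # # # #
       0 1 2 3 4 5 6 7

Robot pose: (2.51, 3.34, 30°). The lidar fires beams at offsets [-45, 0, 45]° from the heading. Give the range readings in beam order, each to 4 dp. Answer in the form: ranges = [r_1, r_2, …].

ranges = [4.6484, 2.8752, 1.7186]

beam 1: φ=-45°, α=345°
  d=(0.9659,-0.2588)  start (2,3)  tX=0.5073 tY=1.3137  stride 1/|dx|=1.0353 1/|dy|=3.8637
    cross x-line → (3,3), t=0.5073
    cross y-line → (3,2), t=1.3137
    cross x-line → (4,2), t=1.5426
    cross x-line → (5,2), t=2.5778
    cross x-line → (6,2), t=3.6131
    cross x-line → (7,2), t=4.6484 (wall)
  → r_1 = 4.6484
beam 2: φ=0°, α=30°
  d=(0.8660,0.5000)  start (2,3)  tX=0.5658 tY=1.3200  stride 1/|dx|=1.1547 1/|dy|=2.0000
    cross x-line → (3,3), t=0.5658
    cross y-line → (3,4), t=1.3200
    cross x-line → (4,4), t=1.7205
    cross x-line → (5,4), t=2.8752 (wall)
  → r_2 = 2.8752
beam 3: φ=45°, α=75°
  d=(0.2588,0.9659)  start (2,3)  tX=1.8932 tY=0.6833  stride 1/|dx|=3.8637 1/|dy|=1.0353
    cross y-line → (2,4), t=0.6833
    cross y-line → (2,5), t=1.7186 (wall)
  → r_3 = 1.7186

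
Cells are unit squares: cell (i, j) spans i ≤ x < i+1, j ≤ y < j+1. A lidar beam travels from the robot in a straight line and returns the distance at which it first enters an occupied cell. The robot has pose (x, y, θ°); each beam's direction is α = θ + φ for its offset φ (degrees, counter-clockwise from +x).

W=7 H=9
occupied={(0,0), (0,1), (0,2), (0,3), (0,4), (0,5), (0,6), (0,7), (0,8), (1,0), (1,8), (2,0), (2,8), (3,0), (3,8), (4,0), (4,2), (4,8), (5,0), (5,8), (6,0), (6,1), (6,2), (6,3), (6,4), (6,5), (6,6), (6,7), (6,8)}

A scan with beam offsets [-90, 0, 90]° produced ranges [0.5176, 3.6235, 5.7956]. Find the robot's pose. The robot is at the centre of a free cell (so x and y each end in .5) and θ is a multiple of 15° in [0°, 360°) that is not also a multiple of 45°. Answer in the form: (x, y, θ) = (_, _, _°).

Enumerate (i+0.5, j+0.5, θ) over the 34 free cells and 16 admissible headings. For each, cast all 3 beams and compare to the given ranges.
  (5.5, 1.5, 15°): beam 2 = 0.5176 ≠ 3.6235 ✗
  (3.5, 5.5, 210°): beam 1 = 2.8868 ≠ 0.5176 ✗
  (2.5, 7.5, 255°): beam 1 = 1.5529 ≠ 0.5176 ✗
  …
  (4.5, 7.5, 195°): r_1=0.5176, r_2=3.6235, r_3=5.7956 — all match ✓
Unique over the lattice → pose = (4.5, 7.5, 195°).

(x, y, θ) = (4.5, 7.5, 195°)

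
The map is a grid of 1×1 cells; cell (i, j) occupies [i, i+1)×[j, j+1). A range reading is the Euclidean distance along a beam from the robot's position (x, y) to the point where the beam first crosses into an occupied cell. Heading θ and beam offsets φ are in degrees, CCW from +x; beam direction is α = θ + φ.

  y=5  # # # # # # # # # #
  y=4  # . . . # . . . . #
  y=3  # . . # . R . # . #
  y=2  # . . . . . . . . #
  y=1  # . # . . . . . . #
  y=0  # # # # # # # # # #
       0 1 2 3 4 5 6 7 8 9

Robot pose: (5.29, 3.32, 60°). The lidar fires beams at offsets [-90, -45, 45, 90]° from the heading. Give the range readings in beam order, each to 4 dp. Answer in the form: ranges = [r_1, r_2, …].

beam 1: φ=-90°, α=330°
  d=(0.8660,-0.5000)  start (5,3)  tX=0.8198 tY=0.6400  stride 1/|dx|=1.1547 1/|dy|=2.0000
    cross y-line → (5,2), t=0.6400
    cross x-line → (6,2), t=0.8198
    cross x-line → (7,2), t=1.9745
    cross y-line → (7,1), t=2.6400
    cross x-line → (8,1), t=3.1292
    cross x-line → (9,1), t=4.2839 (wall)
  → r_1 = 4.2839
beam 2: φ=-45°, α=15°
  d=(0.9659,0.2588)  start (5,3)  tX=0.7350 tY=2.6273  stride 1/|dx|=1.0353 1/|dy|=3.8637
    cross x-line → (6,3), t=0.7350
    cross x-line → (7,3), t=1.7703 (wall)
  → r_2 = 1.7703
beam 3: φ=45°, α=105°
  d=(-0.2588,0.9659)  start (5,3)  tX=1.1205 tY=0.7040  stride 1/|dx|=3.8637 1/|dy|=1.0353
    cross y-line → (5,4), t=0.7040
    cross x-line → (4,4), t=1.1205 (wall)
  → r_3 = 1.1205
beam 4: φ=90°, α=150°
  d=(-0.8660,0.5000)  start (5,3)  tX=0.3349 tY=1.3600  stride 1/|dx|=1.1547 1/|dy|=2.0000
    cross x-line → (4,3), t=0.3349
    cross y-line → (4,4), t=1.3600 (wall)
  → r_4 = 1.3600

ranges = [4.2839, 1.7703, 1.1205, 1.3600]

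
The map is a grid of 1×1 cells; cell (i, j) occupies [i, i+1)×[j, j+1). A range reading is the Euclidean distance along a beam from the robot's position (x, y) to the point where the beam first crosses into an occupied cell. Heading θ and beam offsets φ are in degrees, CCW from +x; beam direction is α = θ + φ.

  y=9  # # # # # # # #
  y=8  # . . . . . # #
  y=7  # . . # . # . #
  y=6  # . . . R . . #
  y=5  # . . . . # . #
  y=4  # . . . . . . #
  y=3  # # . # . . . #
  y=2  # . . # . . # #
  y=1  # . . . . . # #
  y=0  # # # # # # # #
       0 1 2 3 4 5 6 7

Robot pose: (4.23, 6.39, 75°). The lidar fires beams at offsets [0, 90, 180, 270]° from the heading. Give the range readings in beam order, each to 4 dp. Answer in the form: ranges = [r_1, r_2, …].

ranges = [2.7021, 3.3439, 2.4743, 1.5068]

beam 1: φ=0°, α=75°
  d=(0.2588,0.9659)  start (4,6)  tX=2.9751 tY=0.6315  stride 1/|dx|=3.8637 1/|dy|=1.0353
    cross y-line → (4,7), t=0.6315
    cross y-line → (4,8), t=1.6668
    cross y-line → (4,9), t=2.7021 (wall)
  → r_1 = 2.7021
beam 2: φ=90°, α=165°
  d=(-0.9659,0.2588)  start (4,6)  tX=0.2381 tY=2.3569  stride 1/|dx|=1.0353 1/|dy|=3.8637
    cross x-line → (3,6), t=0.2381
    cross x-line → (2,6), t=1.2734
    cross x-line → (1,6), t=2.3087
    cross y-line → (1,7), t=2.3569
    cross x-line → (0,7), t=3.3439 (wall)
  → r_2 = 3.3439
beam 3: φ=180°, α=255°
  d=(-0.2588,-0.9659)  start (4,6)  tX=0.8887 tY=0.4038  stride 1/|dx|=3.8637 1/|dy|=1.0353
    cross y-line → (4,5), t=0.4038
    cross x-line → (3,5), t=0.8887
    cross y-line → (3,4), t=1.4390
    cross y-line → (3,3), t=2.4743 (wall)
  → r_3 = 2.4743
beam 4: φ=270°, α=345°
  d=(0.9659,-0.2588)  start (4,6)  tX=0.7972 tY=1.5068  stride 1/|dx|=1.0353 1/|dy|=3.8637
    cross x-line → (5,6), t=0.7972
    cross y-line → (5,5), t=1.5068 (wall)
  → r_4 = 1.5068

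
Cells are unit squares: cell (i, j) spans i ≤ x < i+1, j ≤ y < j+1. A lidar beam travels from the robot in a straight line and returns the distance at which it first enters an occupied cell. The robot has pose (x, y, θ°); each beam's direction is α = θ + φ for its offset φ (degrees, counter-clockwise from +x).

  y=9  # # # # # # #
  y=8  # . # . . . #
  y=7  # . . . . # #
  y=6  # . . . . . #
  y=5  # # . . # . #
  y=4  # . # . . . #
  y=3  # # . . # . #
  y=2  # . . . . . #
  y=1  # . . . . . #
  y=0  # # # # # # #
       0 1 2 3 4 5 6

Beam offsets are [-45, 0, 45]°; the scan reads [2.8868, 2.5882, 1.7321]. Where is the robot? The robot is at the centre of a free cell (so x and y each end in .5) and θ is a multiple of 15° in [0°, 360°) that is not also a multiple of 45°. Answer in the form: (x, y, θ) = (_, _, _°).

(x, y, θ) = (3.5, 7.5, 255°)

Candidates: 33 free-cell centres × 16 headings = 528 poses. Raycast each; keep the one whose scan matches to 4 dp.
  (2.5, 6.5, 300°): beam 1 = 1.5529 ≠ 2.8868 ✗
  (2.5, 5.5, 330°): beam 1 = 0.5176 ≠ 2.8868 ✗
  (2.5, 6.5, 210°): beam 1 = 1.5529 ≠ 2.8868 ✗
  (2.5, 2.5, 195°): beam 1 = 1.0000 ≠ 2.8868 ✗
  (2.5, 3.5, 75°): beam 1 = 4.0415 ≠ 2.8868 ✗
  …
  (3.5, 7.5, 255°): r_1=2.8868, r_2=2.5882, r_3=1.7321 — all match ✓
Only this pose fits every beam.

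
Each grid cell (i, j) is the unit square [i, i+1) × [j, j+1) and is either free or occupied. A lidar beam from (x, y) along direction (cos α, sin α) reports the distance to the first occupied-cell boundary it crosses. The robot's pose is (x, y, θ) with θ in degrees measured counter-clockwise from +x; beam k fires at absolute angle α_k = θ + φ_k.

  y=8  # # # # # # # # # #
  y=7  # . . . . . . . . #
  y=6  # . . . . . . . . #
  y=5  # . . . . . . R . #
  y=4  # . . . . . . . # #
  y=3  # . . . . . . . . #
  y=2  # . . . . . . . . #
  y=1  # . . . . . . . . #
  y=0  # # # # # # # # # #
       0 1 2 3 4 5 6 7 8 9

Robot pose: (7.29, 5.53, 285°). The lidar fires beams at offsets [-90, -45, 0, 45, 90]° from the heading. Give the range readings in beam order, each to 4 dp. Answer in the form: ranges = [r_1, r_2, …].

ranges = [6.5119, 5.2308, 4.6898, 1.0600, 1.7703]

beam 1: φ=-90°, α=195°
  dir = (cos 195°, sin 195°) = (-0.9659, -0.2588); from cell (7,5)
  next x-line at t=0.3002, next y-line at t=2.0478; Δt_x=1.0353, Δt_y=3.8637
    x: enter (6,5) at t=0.3002
    x: enter (5,5) at t=1.3355
    y: enter (5,4) at t=2.0478
    x: enter (4,4) at t=2.3708
    x: enter (3,4) at t=3.4061
    x: enter (2,4) at t=4.4413
    x: enter (1,4) at t=5.4766
    y: enter (1,3) at t=5.9115
    x: enter (0,3) at t=6.5119 ← occupied
  → r_1 = 6.5119
beam 2: φ=-45°, α=240°
  dir = (cos 240°, sin 240°) = (-0.5000, -0.8660); from cell (7,5)
  next x-line at t=0.5800, next y-line at t=0.6120; Δt_x=2.0000, Δt_y=1.1547
    x: enter (6,5) at t=0.5800
    y: enter (6,4) at t=0.6120
    y: enter (6,3) at t=1.7667
    x: enter (5,3) at t=2.5800
    y: enter (5,2) at t=2.9214
    y: enter (5,1) at t=4.0761
    x: enter (4,1) at t=4.5800
    y: enter (4,0) at t=5.2308 ← occupied
  → r_2 = 5.2308
beam 3: φ=0°, α=285°
  dir = (cos 285°, sin 285°) = (0.2588, -0.9659); from cell (7,5)
  next x-line at t=2.7432, next y-line at t=0.5487; Δt_x=3.8637, Δt_y=1.0353
    y: enter (7,4) at t=0.5487
    y: enter (7,3) at t=1.5840
    y: enter (7,2) at t=2.6192
    x: enter (8,2) at t=2.7432
    y: enter (8,1) at t=3.6545
    y: enter (8,0) at t=4.6898 ← occupied
  → r_3 = 4.6898
beam 4: φ=45°, α=330°
  dir = (cos 330°, sin 330°) = (0.8660, -0.5000); from cell (7,5)
  next x-line at t=0.8198, next y-line at t=1.0600; Δt_x=1.1547, Δt_y=2.0000
    x: enter (8,5) at t=0.8198
    y: enter (8,4) at t=1.0600 ← occupied
  → r_4 = 1.0600
beam 5: φ=90°, α=15°
  dir = (cos 15°, sin 15°) = (0.9659, 0.2588); from cell (7,5)
  next x-line at t=0.7350, next y-line at t=1.8159; Δt_x=1.0353, Δt_y=3.8637
    x: enter (8,5) at t=0.7350
    x: enter (9,5) at t=1.7703 ← occupied
  → r_5 = 1.7703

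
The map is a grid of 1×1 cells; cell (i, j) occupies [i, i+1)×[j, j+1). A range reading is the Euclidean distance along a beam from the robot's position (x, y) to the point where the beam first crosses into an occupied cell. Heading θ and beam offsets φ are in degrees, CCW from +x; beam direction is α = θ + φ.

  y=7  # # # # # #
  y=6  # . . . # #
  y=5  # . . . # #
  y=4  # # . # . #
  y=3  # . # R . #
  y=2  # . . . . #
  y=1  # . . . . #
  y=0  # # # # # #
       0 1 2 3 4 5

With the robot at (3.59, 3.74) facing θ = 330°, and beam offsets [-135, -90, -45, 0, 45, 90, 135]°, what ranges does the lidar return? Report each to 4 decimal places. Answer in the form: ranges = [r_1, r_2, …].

beam 1: φ=-135°, α=195°
  direction (-0.9659, -0.2588); cell (3,3); t to first gridline: x 0.6108, y 2.8591 (then +1.0353 / +3.8637)
    (2,3) via x @ 0.6108  # hit
  → r_1 = 0.6108
beam 2: φ=-90°, α=240°
  direction (-0.5000, -0.8660); cell (3,3); t to first gridline: x 1.1800, y 0.8545 (then +2.0000 / +1.1547)
    (3,2) via y @ 0.8545
    (2,2) via x @ 1.1800
    (2,1) via y @ 2.0092
    (2,0) via y @ 3.1639  # hit
  → r_2 = 3.1639
beam 3: φ=-45°, α=285°
  direction (0.2588, -0.9659); cell (3,3); t to first gridline: x 1.5841, y 0.7661 (then +3.8637 / +1.0353)
    (3,2) via y @ 0.7661
    (4,2) via x @ 1.5841
    (4,1) via y @ 1.8014
    (4,0) via y @ 2.8367  # hit
  → r_3 = 2.8367
beam 4: φ=0°, α=330°
  direction (0.8660, -0.5000); cell (3,3); t to first gridline: x 0.4734, y 1.4800 (then +1.1547 / +2.0000)
    (4,3) via x @ 0.4734
    (4,2) via y @ 1.4800
    (5,2) via x @ 1.6281  # hit
  → r_4 = 1.6281
beam 5: φ=45°, α=15°
  direction (0.9659, 0.2588); cell (3,3); t to first gridline: x 0.4245, y 1.0046 (then +1.0353 / +3.8637)
    (4,3) via x @ 0.4245
    (4,4) via y @ 1.0046
    (5,4) via x @ 1.4597  # hit
  → r_5 = 1.4597
beam 6: φ=90°, α=60°
  direction (0.5000, 0.8660); cell (3,3); t to first gridline: x 0.8200, y 0.3002 (then +2.0000 / +1.1547)
    (3,4) via y @ 0.3002  # hit
  → r_6 = 0.3002
beam 7: φ=135°, α=105°
  direction (-0.2588, 0.9659); cell (3,3); t to first gridline: x 2.2796, y 0.2692 (then +3.8637 / +1.0353)
    (3,4) via y @ 0.2692  # hit
  → r_7 = 0.2692

ranges = [0.6108, 3.1639, 2.8367, 1.6281, 1.4597, 0.3002, 0.2692]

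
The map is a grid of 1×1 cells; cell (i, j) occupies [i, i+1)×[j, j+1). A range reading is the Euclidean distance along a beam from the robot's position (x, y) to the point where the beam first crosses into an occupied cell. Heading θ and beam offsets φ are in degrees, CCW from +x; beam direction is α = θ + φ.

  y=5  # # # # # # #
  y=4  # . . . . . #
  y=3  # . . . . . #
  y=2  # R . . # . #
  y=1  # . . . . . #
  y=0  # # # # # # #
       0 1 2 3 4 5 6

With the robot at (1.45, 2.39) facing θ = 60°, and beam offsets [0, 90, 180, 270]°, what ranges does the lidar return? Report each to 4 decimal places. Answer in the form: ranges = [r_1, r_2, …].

ranges = [3.0138, 0.5196, 0.9000, 2.7800]

beam 1: φ=0°, α=60°
  cosα=0.5000 sinα=0.8660 | (1,2) | tMaxX 1.1000 tMaxY 0.7044 | tΔX 2.0000 tΔY 1.1547
    t=0.7044 [y] (1,3)
    t=1.1000 [x] (2,3)
    t=1.8591 [y] (2,4)
    t=3.0138 [y] (2,5) — stop
  → r_1 = 3.0138
beam 2: φ=90°, α=150°
  cosα=-0.8660 sinα=0.5000 | (1,2) | tMaxX 0.5196 tMaxY 1.2200 | tΔX 1.1547 tΔY 2.0000
    t=0.5196 [x] (0,2) — stop
  → r_2 = 0.5196
beam 3: φ=180°, α=240°
  cosα=-0.5000 sinα=-0.8660 | (1,2) | tMaxX 0.9000 tMaxY 0.4503 | tΔX 2.0000 tΔY 1.1547
    t=0.4503 [y] (1,1)
    t=0.9000 [x] (0,1) — stop
  → r_3 = 0.9000
beam 4: φ=270°, α=330°
  cosα=0.8660 sinα=-0.5000 | (1,2) | tMaxX 0.6351 tMaxY 0.7800 | tΔX 1.1547 tΔY 2.0000
    t=0.6351 [x] (2,2)
    t=0.7800 [y] (2,1)
    t=1.7898 [x] (3,1)
    t=2.7800 [y] (3,0) — stop
  → r_4 = 2.7800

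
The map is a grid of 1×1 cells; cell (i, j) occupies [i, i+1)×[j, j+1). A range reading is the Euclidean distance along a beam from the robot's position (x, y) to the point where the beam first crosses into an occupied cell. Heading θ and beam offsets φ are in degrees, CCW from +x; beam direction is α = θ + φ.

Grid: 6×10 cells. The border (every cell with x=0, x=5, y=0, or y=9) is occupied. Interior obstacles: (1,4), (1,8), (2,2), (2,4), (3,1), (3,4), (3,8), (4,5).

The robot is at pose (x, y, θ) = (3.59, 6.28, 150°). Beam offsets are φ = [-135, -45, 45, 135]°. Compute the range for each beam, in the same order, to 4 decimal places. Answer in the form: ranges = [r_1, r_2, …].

beam 1: φ=-135°, α=15°
  cosα=0.9659 sinα=0.2588 | (3,6) | tMaxX 0.4245 tMaxY 2.7819 | tΔX 1.0353 tΔY 3.8637
    t=0.4245 [x] (4,6)
    t=1.4597 [x] (5,6) — stop
  → r_1 = 1.4597
beam 2: φ=-45°, α=105°
  cosα=-0.2588 sinα=0.9659 | (3,6) | tMaxX 2.2796 tMaxY 0.7454 | tΔX 3.8637 tΔY 1.0353
    t=0.7454 [y] (3,7)
    t=1.7807 [y] (3,8) — stop
  → r_2 = 1.7807
beam 3: φ=45°, α=195°
  cosα=-0.9659 sinα=-0.2588 | (3,6) | tMaxX 0.6108 tMaxY 1.0818 | tΔX 1.0353 tΔY 3.8637
    t=0.6108 [x] (2,6)
    t=1.0818 [y] (2,5)
    t=1.6461 [x] (1,5)
    t=2.6814 [x] (0,5) — stop
  → r_3 = 2.6814
beam 4: φ=135°, α=285°
  cosα=0.2588 sinα=-0.9659 | (3,6) | tMaxX 1.5841 tMaxY 0.2899 | tΔX 3.8637 tΔY 1.0353
    t=0.2899 [y] (3,5)
    t=1.3252 [y] (3,4) — stop
  → r_4 = 1.3252

ranges = [1.4597, 1.7807, 2.6814, 1.3252]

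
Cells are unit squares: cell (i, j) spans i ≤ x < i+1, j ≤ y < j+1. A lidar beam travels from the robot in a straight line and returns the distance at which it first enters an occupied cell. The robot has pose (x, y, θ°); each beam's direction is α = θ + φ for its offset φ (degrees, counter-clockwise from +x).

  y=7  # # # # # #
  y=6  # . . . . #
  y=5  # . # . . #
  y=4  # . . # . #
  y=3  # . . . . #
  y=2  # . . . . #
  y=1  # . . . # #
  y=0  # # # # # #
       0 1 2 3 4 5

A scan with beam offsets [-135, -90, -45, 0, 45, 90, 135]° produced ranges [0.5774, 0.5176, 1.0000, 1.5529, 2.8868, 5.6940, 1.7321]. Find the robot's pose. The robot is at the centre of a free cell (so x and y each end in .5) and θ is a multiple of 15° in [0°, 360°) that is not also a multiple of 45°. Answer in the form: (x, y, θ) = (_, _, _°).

(x, y, θ) = (2.5, 1.5, 15°)

Candidates: 21 free-cell centres × 16 headings = 336 poses. Raycast each; keep the one whose scan matches to 4 dp.
  (3.5, 2.5, 240°): beam 1 = 1.5529 ≠ 0.5774 ✗
  (3.5, 5.5, 165°): beam 1 = 1.7321 ≠ 0.5774 ✗
  (3.5, 5.5, 285°): beam 3 = 0.5774 ≠ 1.0000 ✗
  …
  (2.5, 1.5, 15°): r_1=0.5774, r_2=0.5176, r_3=1.0000, r_4=1.5529, r_5=2.8868, r_6=5.6940, r_7=1.7321 — all match ✓
No second candidate reproduces the full scan.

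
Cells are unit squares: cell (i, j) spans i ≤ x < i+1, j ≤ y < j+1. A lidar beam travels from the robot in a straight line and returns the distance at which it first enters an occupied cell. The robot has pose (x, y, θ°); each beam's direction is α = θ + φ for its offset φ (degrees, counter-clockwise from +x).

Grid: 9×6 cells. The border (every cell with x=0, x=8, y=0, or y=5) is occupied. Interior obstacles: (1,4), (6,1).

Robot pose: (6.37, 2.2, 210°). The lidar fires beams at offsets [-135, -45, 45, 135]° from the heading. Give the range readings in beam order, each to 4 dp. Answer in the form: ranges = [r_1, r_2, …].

ranges = [2.8988, 5.5594, 0.2071, 1.6875]

beam 1: φ=-135°, α=75°
  d=(0.2588,0.9659)  start (6,2)  tX=2.4341 tY=0.8282  stride 1/|dx|=3.8637 1/|dy|=1.0353
    cross y-line → (6,3), t=0.8282
    cross y-line → (6,4), t=1.8635
    cross x-line → (7,4), t=2.4341
    cross y-line → (7,5), t=2.8988 (wall)
  → r_1 = 2.8988
beam 2: φ=-45°, α=165°
  d=(-0.9659,0.2588)  start (6,2)  tX=0.3831 tY=3.0910  stride 1/|dx|=1.0353 1/|dy|=3.8637
    cross x-line → (5,2), t=0.3831
    cross x-line → (4,2), t=1.4183
    cross x-line → (3,2), t=2.4536
    cross y-line → (3,3), t=3.0910
    cross x-line → (2,3), t=3.4889
    cross x-line → (1,3), t=4.5242
    cross x-line → (0,3), t=5.5594 (wall)
  → r_2 = 5.5594
beam 3: φ=45°, α=255°
  d=(-0.2588,-0.9659)  start (6,2)  tX=1.4296 tY=0.2071  stride 1/|dx|=3.8637 1/|dy|=1.0353
    cross y-line → (6,1), t=0.2071 (wall)
  → r_3 = 0.2071
beam 4: φ=135°, α=345°
  d=(0.9659,-0.2588)  start (6,2)  tX=0.6522 tY=0.7727  stride 1/|dx|=1.0353 1/|dy|=3.8637
    cross x-line → (7,2), t=0.6522
    cross y-line → (7,1), t=0.7727
    cross x-line → (8,1), t=1.6875 (wall)
  → r_4 = 1.6875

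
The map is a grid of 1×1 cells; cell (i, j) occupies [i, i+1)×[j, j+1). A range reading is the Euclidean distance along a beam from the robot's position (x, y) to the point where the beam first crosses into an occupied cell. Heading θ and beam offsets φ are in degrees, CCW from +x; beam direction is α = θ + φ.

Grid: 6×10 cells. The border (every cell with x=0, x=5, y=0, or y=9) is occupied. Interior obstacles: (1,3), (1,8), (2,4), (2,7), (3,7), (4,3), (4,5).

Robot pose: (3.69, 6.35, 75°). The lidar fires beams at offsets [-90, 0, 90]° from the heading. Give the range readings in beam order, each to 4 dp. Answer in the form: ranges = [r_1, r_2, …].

beam 1: φ=-90°, α=345°
  cosα=0.9659 sinα=-0.2588 | (3,6) | tMaxX 0.3209 tMaxY 1.3523 | tΔX 1.0353 tΔY 3.8637
    t=0.3209 [x] (4,6)
    t=1.3523 [y] (4,5) — stop
  → r_1 = 1.3523
beam 2: φ=0°, α=75°
  cosα=0.2588 sinα=0.9659 | (3,6) | tMaxX 1.1977 tMaxY 0.6729 | tΔX 3.8637 tΔY 1.0353
    t=0.6729 [y] (3,7) — stop
  → r_2 = 0.6729
beam 3: φ=90°, α=165°
  cosα=-0.9659 sinα=0.2588 | (3,6) | tMaxX 0.7143 tMaxY 2.5114 | tΔX 1.0353 tΔY 3.8637
    t=0.7143 [x] (2,6)
    t=1.7496 [x] (1,6)
    t=2.5114 [y] (1,7)
    t=2.7849 [x] (0,7) — stop
  → r_3 = 2.7849

ranges = [1.3523, 0.6729, 2.7849]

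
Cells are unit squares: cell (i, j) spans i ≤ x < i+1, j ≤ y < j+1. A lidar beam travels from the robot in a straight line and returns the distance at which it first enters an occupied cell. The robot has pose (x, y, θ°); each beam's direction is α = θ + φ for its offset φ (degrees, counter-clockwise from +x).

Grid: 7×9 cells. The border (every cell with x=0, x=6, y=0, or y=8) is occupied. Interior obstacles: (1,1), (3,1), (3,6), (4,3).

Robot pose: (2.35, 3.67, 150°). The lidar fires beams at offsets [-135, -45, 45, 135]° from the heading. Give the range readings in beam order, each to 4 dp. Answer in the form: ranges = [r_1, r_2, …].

ranges = [3.7788, 4.4827, 1.3976, 2.5114]

beam 1: φ=-135°, α=15°
  dir = (cos 15°, sin 15°) = (0.9659, 0.2588); from cell (2,3)
  next x-line at t=0.6729, next y-line at t=1.2750; Δt_x=1.0353, Δt_y=3.8637
    x: enter (3,3) at t=0.6729
    y: enter (3,4) at t=1.2750
    x: enter (4,4) at t=1.7082
    x: enter (5,4) at t=2.7435
    x: enter (6,4) at t=3.7788 ← occupied
  → r_1 = 3.7788
beam 2: φ=-45°, α=105°
  dir = (cos 105°, sin 105°) = (-0.2588, 0.9659); from cell (2,3)
  next x-line at t=1.3523, next y-line at t=0.3416; Δt_x=3.8637, Δt_y=1.0353
    y: enter (2,4) at t=0.3416
    x: enter (1,4) at t=1.3523
    y: enter (1,5) at t=1.3769
    y: enter (1,6) at t=2.4122
    y: enter (1,7) at t=3.4475
    y: enter (1,8) at t=4.4827 ← occupied
  → r_2 = 4.4827
beam 3: φ=45°, α=195°
  dir = (cos 195°, sin 195°) = (-0.9659, -0.2588); from cell (2,3)
  next x-line at t=0.3623, next y-line at t=2.5887; Δt_x=1.0353, Δt_y=3.8637
    x: enter (1,3) at t=0.3623
    x: enter (0,3) at t=1.3976 ← occupied
  → r_3 = 1.3976
beam 4: φ=135°, α=285°
  dir = (cos 285°, sin 285°) = (0.2588, -0.9659); from cell (2,3)
  next x-line at t=2.5114, next y-line at t=0.6936; Δt_x=3.8637, Δt_y=1.0353
    y: enter (2,2) at t=0.6936
    y: enter (2,1) at t=1.7289
    x: enter (3,1) at t=2.5114 ← occupied
  → r_4 = 2.5114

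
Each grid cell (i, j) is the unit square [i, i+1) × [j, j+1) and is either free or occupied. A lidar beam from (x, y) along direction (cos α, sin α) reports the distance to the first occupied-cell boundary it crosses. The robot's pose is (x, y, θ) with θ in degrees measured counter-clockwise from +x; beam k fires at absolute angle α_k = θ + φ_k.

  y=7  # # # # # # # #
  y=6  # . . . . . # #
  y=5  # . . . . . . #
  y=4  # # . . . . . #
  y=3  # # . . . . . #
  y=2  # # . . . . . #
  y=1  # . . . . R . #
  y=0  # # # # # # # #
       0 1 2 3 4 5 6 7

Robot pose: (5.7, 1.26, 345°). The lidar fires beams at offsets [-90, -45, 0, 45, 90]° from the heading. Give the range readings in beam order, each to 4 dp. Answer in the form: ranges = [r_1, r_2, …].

beam 1: φ=-90°, α=255°
  dir = (cos 255°, sin 255°) = (-0.2588, -0.9659); from cell (5,1)
  next x-line at t=2.7046, next y-line at t=0.2692; Δt_x=3.8637, Δt_y=1.0353
    y: enter (5,0) at t=0.2692 ← occupied
  → r_1 = 0.2692
beam 2: φ=-45°, α=300°
  dir = (cos 300°, sin 300°) = (0.5000, -0.8660); from cell (5,1)
  next x-line at t=0.6000, next y-line at t=0.3002; Δt_x=2.0000, Δt_y=1.1547
    y: enter (5,0) at t=0.3002 ← occupied
  → r_2 = 0.3002
beam 3: φ=0°, α=345°
  dir = (cos 345°, sin 345°) = (0.9659, -0.2588); from cell (5,1)
  next x-line at t=0.3106, next y-line at t=1.0046; Δt_x=1.0353, Δt_y=3.8637
    x: enter (6,1) at t=0.3106
    y: enter (6,0) at t=1.0046 ← occupied
  → r_3 = 1.0046
beam 4: φ=45°, α=30°
  dir = (cos 30°, sin 30°) = (0.8660, 0.5000); from cell (5,1)
  next x-line at t=0.3464, next y-line at t=1.4800; Δt_x=1.1547, Δt_y=2.0000
    x: enter (6,1) at t=0.3464
    y: enter (6,2) at t=1.4800
    x: enter (7,2) at t=1.5011 ← occupied
  → r_4 = 1.5011
beam 5: φ=90°, α=75°
  dir = (cos 75°, sin 75°) = (0.2588, 0.9659); from cell (5,1)
  next x-line at t=1.1591, next y-line at t=0.7661; Δt_x=3.8637, Δt_y=1.0353
    y: enter (5,2) at t=0.7661
    x: enter (6,2) at t=1.1591
    y: enter (6,3) at t=1.8014
    y: enter (6,4) at t=2.8367
    y: enter (6,5) at t=3.8719
    y: enter (6,6) at t=4.9072 ← occupied
  → r_5 = 4.9072

ranges = [0.2692, 0.3002, 1.0046, 1.5011, 4.9072]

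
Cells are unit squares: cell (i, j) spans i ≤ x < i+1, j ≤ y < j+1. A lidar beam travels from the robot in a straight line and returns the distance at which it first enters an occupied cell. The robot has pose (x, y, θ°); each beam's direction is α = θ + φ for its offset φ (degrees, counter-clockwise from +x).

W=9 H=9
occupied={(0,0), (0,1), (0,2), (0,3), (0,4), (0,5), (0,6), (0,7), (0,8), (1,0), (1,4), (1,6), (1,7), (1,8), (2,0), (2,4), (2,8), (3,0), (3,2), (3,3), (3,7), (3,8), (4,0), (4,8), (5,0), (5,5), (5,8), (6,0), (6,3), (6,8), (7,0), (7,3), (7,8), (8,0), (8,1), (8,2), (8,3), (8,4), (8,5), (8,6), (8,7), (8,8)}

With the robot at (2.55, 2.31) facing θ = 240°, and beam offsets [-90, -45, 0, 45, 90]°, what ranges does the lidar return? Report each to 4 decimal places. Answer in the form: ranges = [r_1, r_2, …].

ranges = [1.7898, 1.6047, 1.5127, 1.3562, 0.5196]

beam 1: φ=-90°, α=150°
  d=(-0.8660,0.5000)  start (2,2)  tX=0.6351 tY=1.3800  stride 1/|dx|=1.1547 1/|dy|=2.0000
    cross x-line → (1,2), t=0.6351
    cross y-line → (1,3), t=1.3800
    cross x-line → (0,3), t=1.7898 (wall)
  → r_1 = 1.7898
beam 2: φ=-45°, α=195°
  d=(-0.9659,-0.2588)  start (2,2)  tX=0.5694 tY=1.1977  stride 1/|dx|=1.0353 1/|dy|=3.8637
    cross x-line → (1,2), t=0.5694
    cross y-line → (1,1), t=1.1977
    cross x-line → (0,1), t=1.6047 (wall)
  → r_2 = 1.6047
beam 3: φ=0°, α=240°
  d=(-0.5000,-0.8660)  start (2,2)  tX=1.1000 tY=0.3580  stride 1/|dx|=2.0000 1/|dy|=1.1547
    cross y-line → (2,1), t=0.3580
    cross x-line → (1,1), t=1.1000
    cross y-line → (1,0), t=1.5127 (wall)
  → r_3 = 1.5127
beam 4: φ=45°, α=285°
  d=(0.2588,-0.9659)  start (2,2)  tX=1.7387 tY=0.3209  stride 1/|dx|=3.8637 1/|dy|=1.0353
    cross y-line → (2,1), t=0.3209
    cross y-line → (2,0), t=1.3562 (wall)
  → r_4 = 1.3562
beam 5: φ=90°, α=330°
  d=(0.8660,-0.5000)  start (2,2)  tX=0.5196 tY=0.6200  stride 1/|dx|=1.1547 1/|dy|=2.0000
    cross x-line → (3,2), t=0.5196 (wall)
  → r_5 = 0.5196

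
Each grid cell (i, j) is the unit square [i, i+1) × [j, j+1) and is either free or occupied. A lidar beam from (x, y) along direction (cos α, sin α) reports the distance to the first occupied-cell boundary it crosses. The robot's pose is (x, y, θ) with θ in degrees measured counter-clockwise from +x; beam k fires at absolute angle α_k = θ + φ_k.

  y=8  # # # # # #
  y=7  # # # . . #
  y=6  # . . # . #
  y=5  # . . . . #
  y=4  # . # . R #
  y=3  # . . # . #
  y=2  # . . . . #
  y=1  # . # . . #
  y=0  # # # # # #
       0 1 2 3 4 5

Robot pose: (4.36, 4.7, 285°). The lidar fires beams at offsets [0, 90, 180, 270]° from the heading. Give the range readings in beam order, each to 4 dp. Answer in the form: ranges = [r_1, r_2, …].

ranges = [2.4728, 0.6626, 1.3909, 1.4080]

beam 1: φ=0°, α=285°
  direction (0.2588, -0.9659); cell (4,4); t to first gridline: x 2.4728, y 0.7247 (then +3.8637 / +1.0353)
    (4,3) via y @ 0.7247
    (4,2) via y @ 1.7600
    (5,2) via x @ 2.4728  # hit
  → r_1 = 2.4728
beam 2: φ=90°, α=15°
  direction (0.9659, 0.2588); cell (4,4); t to first gridline: x 0.6626, y 1.1591 (then +1.0353 / +3.8637)
    (5,4) via x @ 0.6626  # hit
  → r_2 = 0.6626
beam 3: φ=180°, α=105°
  direction (-0.2588, 0.9659); cell (4,4); t to first gridline: x 1.3909, y 0.3106 (then +3.8637 / +1.0353)
    (4,5) via y @ 0.3106
    (4,6) via y @ 1.3459
    (3,6) via x @ 1.3909  # hit
  → r_3 = 1.3909
beam 4: φ=270°, α=195°
  direction (-0.9659, -0.2588); cell (4,4); t to first gridline: x 0.3727, y 2.7046 (then +1.0353 / +3.8637)
    (3,4) via x @ 0.3727
    (2,4) via x @ 1.4080  # hit
  → r_4 = 1.4080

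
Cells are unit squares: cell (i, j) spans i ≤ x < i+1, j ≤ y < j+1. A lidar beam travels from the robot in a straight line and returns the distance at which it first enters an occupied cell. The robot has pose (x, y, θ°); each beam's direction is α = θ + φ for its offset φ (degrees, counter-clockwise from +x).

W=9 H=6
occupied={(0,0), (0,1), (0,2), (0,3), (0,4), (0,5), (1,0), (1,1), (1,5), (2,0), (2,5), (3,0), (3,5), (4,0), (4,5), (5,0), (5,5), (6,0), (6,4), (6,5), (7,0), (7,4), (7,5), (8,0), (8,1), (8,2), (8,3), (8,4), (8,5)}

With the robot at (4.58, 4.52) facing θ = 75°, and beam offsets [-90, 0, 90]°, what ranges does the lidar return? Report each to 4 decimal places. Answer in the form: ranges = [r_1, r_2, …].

ranges = [1.4701, 0.4969, 1.8546]

beam 1: φ=-90°, α=345°
  cosα=0.9659 sinα=-0.2588 | (4,4) | tMaxX 0.4348 tMaxY 2.0091 | tΔX 1.0353 tΔY 3.8637
    t=0.4348 [x] (5,4)
    t=1.4701 [x] (6,4) — stop
  → r_1 = 1.4701
beam 2: φ=0°, α=75°
  cosα=0.2588 sinα=0.9659 | (4,4) | tMaxX 1.6228 tMaxY 0.4969 | tΔX 3.8637 tΔY 1.0353
    t=0.4969 [y] (4,5) — stop
  → r_2 = 0.4969
beam 3: φ=90°, α=165°
  cosα=-0.9659 sinα=0.2588 | (4,4) | tMaxX 0.6005 tMaxY 1.8546 | tΔX 1.0353 tΔY 3.8637
    t=0.6005 [x] (3,4)
    t=1.6357 [x] (2,4)
    t=1.8546 [y] (2,5) — stop
  → r_3 = 1.8546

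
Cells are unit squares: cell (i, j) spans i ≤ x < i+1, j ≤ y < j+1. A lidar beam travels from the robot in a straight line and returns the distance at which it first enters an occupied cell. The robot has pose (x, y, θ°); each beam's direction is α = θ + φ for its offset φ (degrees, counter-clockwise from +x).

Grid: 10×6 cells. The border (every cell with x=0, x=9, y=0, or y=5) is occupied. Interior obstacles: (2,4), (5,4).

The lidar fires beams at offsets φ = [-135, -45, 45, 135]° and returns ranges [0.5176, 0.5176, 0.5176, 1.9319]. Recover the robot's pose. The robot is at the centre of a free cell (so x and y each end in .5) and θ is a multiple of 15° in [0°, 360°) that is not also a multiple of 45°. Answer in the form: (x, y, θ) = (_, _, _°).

(x, y, θ) = (1.5, 4.5, 120°)

The pose lattice has 30·16 = 480 candidates. Test each by forward raycasting.
  (3.5, 4.5, 210°): beam 3 = 3.6235 ≠ 0.5176 ✗
  (6.5, 2.5, 345°): beam 1 = 3.0000 ≠ 0.5176 ✗
  (1.5, 4.5, 165°): beam 1 = 0.5774 ≠ 0.5176 ✗
  …
  (1.5, 4.5, 120°): r_1=0.5176, r_2=0.5176, r_3=0.5176, r_4=1.9319 — all match ✓
Unique over the lattice → pose = (1.5, 4.5, 120°).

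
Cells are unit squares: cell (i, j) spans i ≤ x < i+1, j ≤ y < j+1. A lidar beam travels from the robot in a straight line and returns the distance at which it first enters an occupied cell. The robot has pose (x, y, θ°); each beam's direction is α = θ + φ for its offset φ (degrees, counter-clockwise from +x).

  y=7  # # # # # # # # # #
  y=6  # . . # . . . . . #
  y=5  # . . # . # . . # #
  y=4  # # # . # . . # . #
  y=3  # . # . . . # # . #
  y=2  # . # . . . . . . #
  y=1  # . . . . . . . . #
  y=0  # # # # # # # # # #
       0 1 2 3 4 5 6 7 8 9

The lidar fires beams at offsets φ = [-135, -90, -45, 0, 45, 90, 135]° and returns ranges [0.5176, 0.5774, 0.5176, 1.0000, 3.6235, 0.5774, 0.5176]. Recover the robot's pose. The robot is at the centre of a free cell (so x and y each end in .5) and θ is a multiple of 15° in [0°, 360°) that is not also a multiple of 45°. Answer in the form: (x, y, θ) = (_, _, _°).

Candidates: 36 free-cell centres × 16 headings = 576 poses. Raycast each; keep the one whose scan matches to 4 dp.
  (4.5, 5.5, 150°): beam 2 = 1.7321 ≠ 0.5774 ✗
  (1.5, 1.5, 120°): beam 1 = 1.9319 ≠ 0.5176 ✗
  (7.5, 2.5, 30°): beam 1 = 1.5529 ≠ 0.5176 ✗
  (8.5, 2.5, 120°): beam 3 = 1.9319 ≠ 0.5176 ✗
  …
  (3.5, 4.5, 240°): r_1=0.5176, r_2=0.5774, r_3=0.5176, r_4=1.0000, r_5=3.6235, r_6=0.5774, r_7=0.5176 — all match ✓
Unique over the lattice → pose = (3.5, 4.5, 240°).

(x, y, θ) = (3.5, 4.5, 240°)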